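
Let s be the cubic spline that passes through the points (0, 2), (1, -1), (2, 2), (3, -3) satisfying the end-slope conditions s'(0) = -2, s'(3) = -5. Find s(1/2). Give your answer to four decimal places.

Let M_i = s''(x_i). Step sizes h_i = 1, 1, 1; slopes of the chords Δ_i = (y_(i+1) - y_i)/h_i = -3, 3, -5.
  1·M_0 + 4·M_1 + 1·M_2 = 6(Δ_1 - Δ_0) = 36
  1·M_1 + 4·M_2 + 1·M_3 = 6(Δ_2 - Δ_1) = -48
Clamped end conditions give two more equations: 2h_0·M_0 + h_0·M_1 = 6(Δ_0 - s'(0)) = -6 and h_2·M_2 + 2h_2·M_3 = 6(s'(3) - Δ_2) = 0.
Solving: M_0 = -56/5, M_1 = 82/5, M_2 = -92/5, M_3 = 46/5.
On [0, 1], s(t) = 2 - 2·t - 28/5·t² + 23/5·t³.
With t = 1/2: s(1/2) = 7/40.

0.1750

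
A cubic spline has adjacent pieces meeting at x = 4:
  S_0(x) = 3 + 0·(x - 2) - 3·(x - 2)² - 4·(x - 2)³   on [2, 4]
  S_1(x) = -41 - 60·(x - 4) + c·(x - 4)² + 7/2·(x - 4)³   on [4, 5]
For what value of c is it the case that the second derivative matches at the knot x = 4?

S_0''(x) = -6 - 24·(x - 2), so S_0''(4) = -54. On the right, S_1''(4) = 2c, so c = -27.

-27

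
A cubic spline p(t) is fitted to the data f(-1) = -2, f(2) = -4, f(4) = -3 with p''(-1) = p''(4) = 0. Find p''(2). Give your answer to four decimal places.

Write M_i for p''(x_i). With h_i = 3, 2 and divided differences Δ_i = -2/3, 1/2, the continuity of p' gives the tridiagonal system
  3·M_0 + 10·M_1 + 2·M_2 = 6(Δ_1 - Δ_0) = 7
Natural end conditions: M_0 = M_2 = 0.
Forward elimination and back-substitution give M_0 = 0, M_1 = 7/10, M_2 = 0.

0.7000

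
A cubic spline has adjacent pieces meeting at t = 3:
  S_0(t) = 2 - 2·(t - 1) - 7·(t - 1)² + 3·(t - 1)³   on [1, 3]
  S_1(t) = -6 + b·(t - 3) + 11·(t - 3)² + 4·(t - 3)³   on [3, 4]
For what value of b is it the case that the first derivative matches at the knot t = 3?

S_0'(t) = -2 - 14·(t - 1) + 9·(t - 1)², so S_0'(3) = 6. On the right, S_1'(3) = b, so b = 6.

6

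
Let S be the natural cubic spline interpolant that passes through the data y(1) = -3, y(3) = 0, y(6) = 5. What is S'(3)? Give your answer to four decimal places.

1.5667

With m_i denoting the second derivative at x_i, h_i = 2, 3, and Δ_i = (y_(i+1) − y_i)/h_i = 3/2, 5/3:
  2·m_0 + 10·m_1 + 3·m_2 = 6(Δ_1 - Δ_0) = 1
Natural end conditions: m_0 = m_2 = 0.
Forward elimination and back-substitution give m_0 = 0, m_1 = 1/10, m_2 = 0.
On [3, 6], S'(x) = b_1 + 2c_1·(x - 3) + 3d_1·(x - 3)² with b_1 = Δ_1 - h_1(2m_1 + m_2)/6 = 47/30, c_1 = m_1/2 = 1/20, d_1 = (m_2 - m_1)/(6h_1) = -1/180. So S'(3) = 47/30.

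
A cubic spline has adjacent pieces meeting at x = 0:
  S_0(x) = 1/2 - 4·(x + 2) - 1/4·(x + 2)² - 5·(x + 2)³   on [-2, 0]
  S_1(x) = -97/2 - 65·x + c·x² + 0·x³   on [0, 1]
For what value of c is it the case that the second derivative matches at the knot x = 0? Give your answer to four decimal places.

S_0''(x) = -1/2 - 30·(x + 2), so S_0''(0) = -121/2. On the right, S_1''(0) = 2c, so c = -121/4.

-30.2500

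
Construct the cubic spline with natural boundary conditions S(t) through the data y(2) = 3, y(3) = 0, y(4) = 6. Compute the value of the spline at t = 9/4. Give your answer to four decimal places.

1.7227

Let m_i = S''(x_i). Step sizes h_i = 1, 1; slopes of the chords Δ_i = (y_(i+1) - y_i)/h_i = -3, 6.
  1·m_0 + 4·m_1 + 1·m_2 = 6(Δ_1 - Δ_0) = 54
Natural end conditions: m_0 = m_2 = 0.
Hence m_0 = 0, m_1 = 27/2, m_2 = 0.
On [2, 3], S(t) = 3 - 21/4·(t - 2) + 0·(t - 2)² + 9/4·(t - 2)³.
With (t - 2) = 1/4: S(9/4) = 441/256.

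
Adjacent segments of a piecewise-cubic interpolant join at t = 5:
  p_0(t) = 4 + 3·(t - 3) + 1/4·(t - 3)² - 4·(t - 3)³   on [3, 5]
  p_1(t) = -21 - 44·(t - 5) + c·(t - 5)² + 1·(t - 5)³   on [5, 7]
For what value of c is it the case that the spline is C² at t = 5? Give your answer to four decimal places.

p_0''(t) = 1/2 - 24·(t - 3), so p_0''(5) = -95/2. On the right, p_1''(5) = 2c, so c = -95/4.

-23.7500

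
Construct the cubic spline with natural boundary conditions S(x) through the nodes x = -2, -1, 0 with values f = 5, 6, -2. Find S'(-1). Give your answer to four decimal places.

-3.5000

With σ_i denoting the second derivative at x_i, h_i = 1, 1, and Δ_i = (y_(i+1) − y_i)/h_i = 1, -8:
  1·σ_0 + 4·σ_1 + 1·σ_2 = 6(Δ_1 - Δ_0) = -54
Natural end conditions: σ_0 = σ_2 = 0.
Solving: σ_0 = 0, σ_1 = -27/2, σ_2 = 0.
On [-1, 0], S'(x) = b_1 + 2c_1·(x + 1) + 3d_1·(x + 1)² with b_1 = Δ_1 - h_1(2σ_1 + σ_2)/6 = -7/2, c_1 = σ_1/2 = -27/4, d_1 = (σ_2 - σ_1)/(6h_1) = 9/4. So S'(-1) = -7/2.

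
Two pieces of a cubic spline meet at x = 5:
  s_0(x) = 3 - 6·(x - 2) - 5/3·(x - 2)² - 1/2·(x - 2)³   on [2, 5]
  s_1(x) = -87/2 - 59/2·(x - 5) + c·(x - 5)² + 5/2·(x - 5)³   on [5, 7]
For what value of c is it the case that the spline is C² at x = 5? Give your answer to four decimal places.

s_0''(x) = -10/3 - 3·(x - 2), so s_0''(5) = -37/3. On the right, s_1''(5) = 2c, so c = -37/6.

-6.1667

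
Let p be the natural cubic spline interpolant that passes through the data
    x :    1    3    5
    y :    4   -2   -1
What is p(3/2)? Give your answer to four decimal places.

Put M_i = p'' at the i-th knot. Here h = (2, 2) and Δ = (-3, 1/2), so the interior equations h_(i-1)·M_(i-1) + 2(h_(i-1)+h_i)·M_i + h_i·M_(i+1) = 6(Δ_i − Δ_(i-1)) read
  2·M_0 + 8·M_1 + 2·M_2 = 6(Δ_1 - Δ_0) = 21
Natural end conditions: M_0 = M_2 = 0.
Solving the tridiagonal system: M_0 = 0, M_1 = 21/8, M_2 = 0.
On [1, 3], p(x) = 4 - 31/8·(x - 1) + 0·(x - 1)² + 7/32·(x - 1)³.
With (x - 1) = 1/2: p(3/2) = 535/256.

2.0898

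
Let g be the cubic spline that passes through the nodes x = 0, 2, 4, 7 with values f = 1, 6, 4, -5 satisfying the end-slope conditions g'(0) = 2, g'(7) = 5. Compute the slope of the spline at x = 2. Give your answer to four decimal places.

1.6757

With M_i denoting the second derivative at x_i, h_i = 2, 2, 3, and Δ_i = (y_(i+1) − y_i)/h_i = 5/2, -1, -3:
  2·M_0 + 8·M_1 + 2·M_2 = 6(Δ_1 - Δ_0) = -21
  2·M_1 + 10·M_2 + 3·M_3 = 6(Δ_2 - Δ_1) = -12
Clamped end conditions give two more equations: 2h_0·M_0 + h_0·M_1 = 6(Δ_0 - g'(0)) = 3 and h_2·M_2 + 2h_2·M_3 = 6(g'(7) - Δ_2) = 48.
Hence M_0 = 135/74, M_1 = -159/74, M_2 = -138/37, M_3 = 365/37.
On [2, 4], g'(x) = b_1 + 2c_1·(x - 2) + 3d_1·(x - 2)² with b_1 = Δ_1 - h_1(2M_1 + M_2)/6 = 62/37, c_1 = M_1/2 = -159/148, d_1 = (M_2 - M_1)/(6h_1) = -39/296. So g'(2) = 62/37.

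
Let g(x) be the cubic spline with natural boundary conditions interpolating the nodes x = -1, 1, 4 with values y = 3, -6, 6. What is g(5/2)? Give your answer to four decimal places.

Write M_i for g''(x_i). With h_i = 2, 3 and divided differences Δ_i = -9/2, 4, the continuity of g' gives the tridiagonal system
  2·M_0 + 10·M_1 + 3·M_2 = 6(Δ_1 - Δ_0) = 51
Natural end conditions: M_0 = M_2 = 0.
Hence M_0 = 0, M_1 = 51/10, M_2 = 0.
On [1, 4], g(x) = -6 - 11/10·(x - 1) + 51/20·(x - 1)² - 17/60·(x - 1)³.
With (x - 1) = 3/2: g(5/2) = -459/160.

-2.8688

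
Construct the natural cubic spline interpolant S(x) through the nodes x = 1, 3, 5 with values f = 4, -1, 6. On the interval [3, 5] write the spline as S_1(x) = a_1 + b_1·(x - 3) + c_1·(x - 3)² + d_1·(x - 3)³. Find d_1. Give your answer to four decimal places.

Let m_i = S''(x_i). Step sizes h_i = 2, 2; slopes of the chords Δ_i = (y_(i+1) - y_i)/h_i = -5/2, 7/2.
  2·m_0 + 8·m_1 + 2·m_2 = 6(Δ_1 - Δ_0) = 36
Natural end conditions: m_0 = m_2 = 0.
Hence m_0 = 0, m_1 = 9/2, m_2 = 0.
On [3, 5], with S_1(x) = a_1 + b_1·(x - 3) + c_1·(x - 3)² + d_1·(x - 3)³: c_1 = m_1/2 = 9/4, d_1 = (m_2 - m_1)/(6h_1) = -3/8, b_1 = Δ_1 - h_1(2m_1 + m_2)/6 = 1/2.

-0.3750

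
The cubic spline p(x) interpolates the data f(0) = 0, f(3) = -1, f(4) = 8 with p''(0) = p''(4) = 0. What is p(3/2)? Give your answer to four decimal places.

-4.4375

Let M_i = p''(x_i). Step sizes h_i = 3, 1; slopes of the chords Δ_i = (y_(i+1) - y_i)/h_i = -1/3, 9.
  3·M_0 + 8·M_1 + 1·M_2 = 6(Δ_1 - Δ_0) = 56
Natural end conditions: M_0 = M_2 = 0.
Hence M_0 = 0, M_1 = 7, M_2 = 0.
On [0, 3], p(x) = 0 - 23/6·x + 0·x² + 7/18·x³.
With x = 3/2: p(3/2) = -71/16.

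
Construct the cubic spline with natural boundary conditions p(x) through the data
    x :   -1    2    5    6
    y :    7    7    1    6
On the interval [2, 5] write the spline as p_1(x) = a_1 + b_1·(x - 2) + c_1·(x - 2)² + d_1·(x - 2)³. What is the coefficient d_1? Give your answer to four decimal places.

Write M_i for p''(x_i). With h_i = 3, 3, 1 and divided differences Δ_i = 0, -2, 5, the continuity of p' gives the tridiagonal system
  3·M_0 + 12·M_1 + 3·M_2 = 6(Δ_1 - Δ_0) = -12
  3·M_1 + 8·M_2 + 1·M_3 = 6(Δ_2 - Δ_1) = 42
Natural end conditions: M_0 = M_3 = 0.
Solving: M_0 = 0, M_1 = -74/29, M_2 = 180/29, M_3 = 0.
On [2, 5], with p_1(x) = a_1 + b_1·(x - 2) + c_1·(x - 2)² + d_1·(x - 2)³: c_1 = M_1/2 = -37/29, d_1 = (M_2 - M_1)/(6h_1) = 127/261, b_1 = Δ_1 - h_1(2M_1 + M_2)/6 = -74/29.

0.4866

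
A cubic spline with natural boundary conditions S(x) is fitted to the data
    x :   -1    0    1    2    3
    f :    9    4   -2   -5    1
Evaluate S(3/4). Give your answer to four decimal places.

Let M_i = S''(x_i). Step sizes h_i = 1, 1, 1, 1; slopes of the chords Δ_i = (y_(i+1) - y_i)/h_i = -5, -6, -3, 6.
  1·M_0 + 4·M_1 + 1·M_2 = 6(Δ_1 - Δ_0) = -6
  1·M_1 + 4·M_2 + 1·M_3 = 6(Δ_2 - Δ_1) = 18
  1·M_2 + 4·M_3 + 1·M_4 = 6(Δ_3 - Δ_2) = 54
Natural end conditions: M_0 = M_4 = 0.
Solving: M_0 = 0, M_1 = -27/14, M_2 = 12/7, M_3 = 183/14, M_4 = 0.
On [0, 1], S(x) = 4 - 79/14·x - 27/28·x² + 17/28·x³.
With x = 3/4: S(3/4) = -929/1792.

-0.5184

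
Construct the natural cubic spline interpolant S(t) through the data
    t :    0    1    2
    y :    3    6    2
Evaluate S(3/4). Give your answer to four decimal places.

Write M_i for S''(x_i). With h_i = 1, 1 and divided differences Δ_i = 3, -4, the continuity of S' gives the tridiagonal system
  1·M_0 + 4·M_1 + 1·M_2 = 6(Δ_1 - Δ_0) = -42
Natural end conditions: M_0 = M_2 = 0.
Solving the tridiagonal system: M_0 = 0, M_1 = -21/2, M_2 = 0.
On [0, 1], S(t) = 3 + 19/4·t + 0·t² - 7/4·t³.
With t = 3/4: S(3/4) = 1491/256.

5.8242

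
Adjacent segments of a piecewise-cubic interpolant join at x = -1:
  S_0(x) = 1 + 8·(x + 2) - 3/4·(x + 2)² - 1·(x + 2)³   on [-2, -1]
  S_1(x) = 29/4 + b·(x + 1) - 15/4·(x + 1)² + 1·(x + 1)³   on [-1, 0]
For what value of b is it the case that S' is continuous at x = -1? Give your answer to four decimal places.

3.5000

S_0'(x) = 8 - 3/2·(x + 2) - 3·(x + 2)², so S_0'(-1) = 7/2. On the right, S_1'(-1) = b, so b = 7/2.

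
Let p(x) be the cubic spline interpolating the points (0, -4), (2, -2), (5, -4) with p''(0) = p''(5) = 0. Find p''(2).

Put M_i = p'' at the i-th knot. Here h = (2, 3) and Δ = (1, -2/3), so the interior equations h_(i-1)·M_(i-1) + 2(h_(i-1)+h_i)·M_i + h_i·M_(i+1) = 6(Δ_i − Δ_(i-1)) read
  2·M_0 + 10·M_1 + 3·M_2 = 6(Δ_1 - Δ_0) = -10
Natural end conditions: M_0 = M_2 = 0.
Forward elimination and back-substitution give M_0 = 0, M_1 = -1, M_2 = 0.

-1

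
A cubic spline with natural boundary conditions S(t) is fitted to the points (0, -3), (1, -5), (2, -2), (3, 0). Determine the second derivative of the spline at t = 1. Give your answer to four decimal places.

8.4000

Let M_i = S''(x_i). Step sizes h_i = 1, 1, 1; slopes of the chords Δ_i = (y_(i+1) - y_i)/h_i = -2, 3, 2.
  1·M_0 + 4·M_1 + 1·M_2 = 6(Δ_1 - Δ_0) = 30
  1·M_1 + 4·M_2 + 1·M_3 = 6(Δ_2 - Δ_1) = -6
Natural end conditions: M_0 = M_3 = 0.
Solving: M_0 = 0, M_1 = 42/5, M_2 = -18/5, M_3 = 0.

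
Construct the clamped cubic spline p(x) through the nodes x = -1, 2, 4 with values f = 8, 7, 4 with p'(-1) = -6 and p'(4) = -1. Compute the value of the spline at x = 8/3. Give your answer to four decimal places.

6.3556

With M_i denoting the second derivative at x_i, h_i = 3, 2, and Δ_i = (y_(i+1) − y_i)/h_i = -1/3, -3/2:
  3·M_0 + 10·M_1 + 2·M_2 = 6(Δ_1 - Δ_0) = -7
Clamped end conditions give two more equations: 2h_0·M_0 + h_0·M_1 = 6(Δ_0 - p'(-1)) = 34 and h_1·M_1 + 2h_1·M_2 = 6(p'(4) - Δ_1) = 3.
Forward elimination and back-substitution give M_0 = 221/30, M_1 = -17/5, M_2 = 49/20.
On [2, 4], p(x) = 7 - 1/20·(x - 2) - 17/10·(x - 2)² + 39/80·(x - 2)³.
With (x - 2) = 2/3: p(8/3) = 286/45.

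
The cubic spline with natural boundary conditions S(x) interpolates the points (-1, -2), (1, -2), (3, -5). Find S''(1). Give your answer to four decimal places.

-1.1250

Write M_i for S''(x_i). With h_i = 2, 2 and divided differences Δ_i = 0, -3/2, the continuity of S' gives the tridiagonal system
  2·M_0 + 8·M_1 + 2·M_2 = 6(Δ_1 - Δ_0) = -9
Natural end conditions: M_0 = M_2 = 0.
Forward elimination and back-substitution give M_0 = 0, M_1 = -9/8, M_2 = 0.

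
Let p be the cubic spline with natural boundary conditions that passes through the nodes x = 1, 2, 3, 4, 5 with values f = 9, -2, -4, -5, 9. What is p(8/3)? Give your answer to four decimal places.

-3.5767

Put M_i = p'' at the i-th knot. Here h = (1, 1, 1, 1) and Δ = (-11, -2, -1, 14), so the interior equations h_(i-1)·M_(i-1) + 2(h_(i-1)+h_i)·M_i + h_i·M_(i+1) = 6(Δ_i − Δ_(i-1)) read
  1·M_0 + 4·M_1 + 1·M_2 = 6(Δ_1 - Δ_0) = 54
  1·M_1 + 4·M_2 + 1·M_3 = 6(Δ_2 - Δ_1) = 6
  1·M_2 + 4·M_3 + 1·M_4 = 6(Δ_3 - Δ_2) = 90
Natural end conditions: M_0 = M_4 = 0.
Hence M_0 = 0, M_1 = 219/14, M_2 = -60/7, M_3 = 345/14, M_4 = 0.
On [2, 3], p(x) = -2 - 81/14·(x - 2) + 219/28·(x - 2)² - 113/28·(x - 2)³.
With (x - 2) = 2/3: p(8/3) = -676/189.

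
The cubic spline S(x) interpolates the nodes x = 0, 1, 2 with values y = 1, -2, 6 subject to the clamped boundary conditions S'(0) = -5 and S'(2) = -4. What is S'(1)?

6

Let M_i = S''(x_i). Step sizes h_i = 1, 1; slopes of the chords Δ_i = (y_(i+1) - y_i)/h_i = -3, 8.
  1·M_0 + 4·M_1 + 1·M_2 = 6(Δ_1 - Δ_0) = 66
Clamped end conditions give two more equations: 2h_0·M_0 + h_0·M_1 = 6(Δ_0 - S'(0)) = 12 and h_1·M_1 + 2h_1·M_2 = 6(S'(2) - Δ_1) = -72.
Hence M_0 = -10, M_1 = 32, M_2 = -52.
On [1, 2], S'(x) = b_1 + 2c_1·(x - 1) + 3d_1·(x - 1)² with b_1 = Δ_1 - h_1(2M_1 + M_2)/6 = 6, c_1 = M_1/2 = 16, d_1 = (M_2 - M_1)/(6h_1) = -14. So S'(1) = 6.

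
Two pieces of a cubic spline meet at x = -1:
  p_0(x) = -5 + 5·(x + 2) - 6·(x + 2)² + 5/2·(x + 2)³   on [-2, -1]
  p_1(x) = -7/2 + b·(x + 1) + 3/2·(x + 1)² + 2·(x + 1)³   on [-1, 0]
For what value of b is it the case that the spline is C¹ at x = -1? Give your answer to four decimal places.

p_0'(x) = 5 - 12·(x + 2) + 15/2·(x + 2)², so p_0'(-1) = 1/2. On the right, p_1'(-1) = b, so b = 1/2.

0.5000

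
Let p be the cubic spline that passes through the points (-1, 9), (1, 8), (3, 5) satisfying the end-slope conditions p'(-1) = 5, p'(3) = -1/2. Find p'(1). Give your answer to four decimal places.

-2.6250

Write m_i for p''(x_i). With h_i = 2, 2 and divided differences Δ_i = -1/2, -3/2, the continuity of p' gives the tridiagonal system
  2·m_0 + 8·m_1 + 2·m_2 = 6(Δ_1 - Δ_0) = -6
Clamped end conditions give two more equations: 2h_0·m_0 + h_0·m_1 = 6(Δ_0 - p'(-1)) = -33 and h_1·m_1 + 2h_1·m_2 = 6(p'(3) - Δ_1) = 6.
Solving: m_0 = -71/8, m_1 = 5/4, m_2 = 7/8.
On [1, 3], p'(t) = b_1 + 2c_1·(t - 1) + 3d_1·(t - 1)² with b_1 = Δ_1 - h_1(2m_1 + m_2)/6 = -21/8, c_1 = m_1/2 = 5/8, d_1 = (m_2 - m_1)/(6h_1) = -1/32. So p'(1) = -21/8.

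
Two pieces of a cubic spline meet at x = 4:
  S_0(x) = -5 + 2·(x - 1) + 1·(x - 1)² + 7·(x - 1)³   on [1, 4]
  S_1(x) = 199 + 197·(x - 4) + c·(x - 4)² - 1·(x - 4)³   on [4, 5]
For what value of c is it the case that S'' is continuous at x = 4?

64

S_0''(x) = 2 + 42·(x - 1), so S_0''(4) = 128. On the right, S_1''(4) = 2c, so c = 64.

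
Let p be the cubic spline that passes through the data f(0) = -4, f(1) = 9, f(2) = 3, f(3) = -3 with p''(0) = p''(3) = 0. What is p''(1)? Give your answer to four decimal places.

-30.4000

Write σ_i for p''(x_i). With h_i = 1, 1, 1 and divided differences Δ_i = 13, -6, -6, the continuity of p' gives the tridiagonal system
  1·σ_0 + 4·σ_1 + 1·σ_2 = 6(Δ_1 - Δ_0) = -114
  1·σ_1 + 4·σ_2 + 1·σ_3 = 6(Δ_2 - Δ_1) = 0
Natural end conditions: σ_0 = σ_3 = 0.
Hence σ_0 = 0, σ_1 = -152/5, σ_2 = 38/5, σ_3 = 0.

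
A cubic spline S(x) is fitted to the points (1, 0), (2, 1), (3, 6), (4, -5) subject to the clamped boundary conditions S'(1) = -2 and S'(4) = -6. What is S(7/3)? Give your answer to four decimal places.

3.5407

Put M_i = S'' at the i-th knot. Here h = (1, 1, 1) and Δ = (1, 5, -11), so the interior equations h_(i-1)·M_(i-1) + 2(h_(i-1)+h_i)·M_i + h_i·M_(i+1) = 6(Δ_i − Δ_(i-1)) read
  1·M_0 + 4·M_1 + 1·M_2 = 6(Δ_1 - Δ_0) = 24
  1·M_1 + 4·M_2 + 1·M_3 = 6(Δ_2 - Δ_1) = -96
Clamped end conditions give two more equations: 2h_0·M_0 + h_0·M_1 = 6(Δ_0 - S'(1)) = 18 and h_2·M_2 + 2h_2·M_3 = 6(S'(4) - Δ_2) = 30.
Solving the tridiagonal system: M_0 = 26/15, M_1 = 218/15, M_2 = -538/15, M_3 = 494/15.
On [2, 3], S(x) = 1 + 92/15·(x - 2) + 109/15·(x - 2)² - 42/5·(x - 2)³.
With (x - 2) = 1/3: S(7/3) = 478/135.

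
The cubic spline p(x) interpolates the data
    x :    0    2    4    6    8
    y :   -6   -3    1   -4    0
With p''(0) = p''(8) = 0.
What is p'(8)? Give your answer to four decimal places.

Put σ_i = p'' at the i-th knot. Here h = (2, 2, 2, 2) and Δ = (3/2, 2, -5/2, 2), so the interior equations h_(i-1)·σ_(i-1) + 2(h_(i-1)+h_i)·σ_i + h_i·σ_(i+1) = 6(Δ_i − Δ_(i-1)) read
  2·σ_0 + 8·σ_1 + 2·σ_2 = 6(Δ_1 - Δ_0) = 3
  2·σ_1 + 8·σ_2 + 2·σ_3 = 6(Δ_2 - Δ_1) = -27
  2·σ_2 + 8·σ_3 + 2·σ_4 = 6(Δ_3 - Δ_2) = 27
Natural end conditions: σ_0 = σ_4 = 0.
Forward elimination and back-substitution give σ_0 = 0, σ_1 = 45/28, σ_2 = -69/14, σ_3 = 129/28, σ_4 = 0.
On [6, 8], p'(x) = b_3 + 2c_3·(x - 6) + 3d_3·(x - 6)² with b_3 = Δ_3 - h_3(2σ_3 + σ_4)/6 = -15/14, c_3 = σ_3/2 = 129/56, d_3 = (σ_4 - σ_3)/(6h_3) = -43/112. So p'(8) = 99/28.

3.5357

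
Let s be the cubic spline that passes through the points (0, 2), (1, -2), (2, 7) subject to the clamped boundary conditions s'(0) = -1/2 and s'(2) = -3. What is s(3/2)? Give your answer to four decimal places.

3.4531

Write σ_i for s''(x_i). With h_i = 1, 1 and divided differences Δ_i = -4, 9, the continuity of s' gives the tridiagonal system
  1·σ_0 + 4·σ_1 + 1·σ_2 = 6(Δ_1 - Δ_0) = 78
Clamped end conditions give two more equations: 2h_0·σ_0 + h_0·σ_1 = 6(Δ_0 - s'(0)) = -21 and h_1·σ_1 + 2h_1·σ_2 = 6(s'(2) - Δ_1) = -72.
Forward elimination and back-substitution give σ_0 = -125/4, σ_1 = 83/2, σ_2 = -227/4.
On [1, 2], s(x) = -2 + 37/8·(x - 1) + 83/4·(x - 1)² - 131/8·(x - 1)³.
With (x - 1) = 1/2: s(3/2) = 221/64.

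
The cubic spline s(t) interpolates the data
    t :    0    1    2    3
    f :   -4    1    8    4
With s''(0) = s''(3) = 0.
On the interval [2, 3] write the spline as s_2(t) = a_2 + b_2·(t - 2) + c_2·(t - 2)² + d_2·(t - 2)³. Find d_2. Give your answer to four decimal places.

3.0667

Let m_i = s''(x_i). Step sizes h_i = 1, 1, 1; slopes of the chords Δ_i = (y_(i+1) - y_i)/h_i = 5, 7, -4.
  1·m_0 + 4·m_1 + 1·m_2 = 6(Δ_1 - Δ_0) = 12
  1·m_1 + 4·m_2 + 1·m_3 = 6(Δ_2 - Δ_1) = -66
Natural end conditions: m_0 = m_3 = 0.
Hence m_0 = 0, m_1 = 38/5, m_2 = -92/5, m_3 = 0.
On [2, 3], with s_2(t) = a_2 + b_2·(t - 2) + c_2·(t - 2)² + d_2·(t - 2)³: c_2 = m_2/2 = -46/5, d_2 = (m_3 - m_2)/(6h_2) = 46/15, b_2 = Δ_2 - h_2(2m_2 + m_3)/6 = 32/15.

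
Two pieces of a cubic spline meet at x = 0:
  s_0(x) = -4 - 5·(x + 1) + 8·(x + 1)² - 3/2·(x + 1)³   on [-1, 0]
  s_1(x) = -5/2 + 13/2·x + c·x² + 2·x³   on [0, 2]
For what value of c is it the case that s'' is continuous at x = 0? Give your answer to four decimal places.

s_0''(x) = 16 - 9·(x + 1), so s_0''(0) = 7. On the right, s_1''(0) = 2c, so c = 7/2.

3.5000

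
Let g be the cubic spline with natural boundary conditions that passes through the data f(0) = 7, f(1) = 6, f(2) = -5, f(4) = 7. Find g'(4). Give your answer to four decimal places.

12.7826

With M_i denoting the second derivative at x_i, h_i = 1, 1, 2, and Δ_i = (y_(i+1) − y_i)/h_i = -1, -11, 6:
  1·M_0 + 4·M_1 + 1·M_2 = 6(Δ_1 - Δ_0) = -60
  1·M_1 + 6·M_2 + 2·M_3 = 6(Δ_2 - Δ_1) = 102
Natural end conditions: M_0 = M_3 = 0.
Solving: M_0 = 0, M_1 = -462/23, M_2 = 468/23, M_3 = 0.
On [2, 4], g'(x) = b_2 + 2c_2·(x - 2) + 3d_2·(x - 2)² with b_2 = Δ_2 - h_2(2M_2 + M_3)/6 = -174/23, c_2 = M_2/2 = 234/23, d_2 = (M_3 - M_2)/(6h_2) = -39/23. So g'(4) = 294/23.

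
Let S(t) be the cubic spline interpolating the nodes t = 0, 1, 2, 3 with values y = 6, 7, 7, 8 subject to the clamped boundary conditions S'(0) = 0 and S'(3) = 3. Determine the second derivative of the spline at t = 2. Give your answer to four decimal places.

Put M_i = S'' at the i-th knot. Here h = (1, 1, 1) and Δ = (1, 0, 1), so the interior equations h_(i-1)·M_(i-1) + 2(h_(i-1)+h_i)·M_i + h_i·M_(i+1) = 6(Δ_i − Δ_(i-1)) read
  1·M_0 + 4·M_1 + 1·M_2 = 6(Δ_1 - Δ_0) = -6
  1·M_1 + 4·M_2 + 1·M_3 = 6(Δ_2 - Δ_1) = 6
Clamped end conditions give two more equations: 2h_0·M_0 + h_0·M_1 = 6(Δ_0 - S'(0)) = 6 and h_2·M_2 + 2h_2·M_3 = 6(S'(3) - Δ_2) = 12.
Solving the tridiagonal system: M_0 = 22/5, M_1 = -14/5, M_2 = 4/5, M_3 = 28/5.

0.8000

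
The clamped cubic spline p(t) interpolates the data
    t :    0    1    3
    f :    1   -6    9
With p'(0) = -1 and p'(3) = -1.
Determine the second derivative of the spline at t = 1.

29

Let m_i = p''(x_i). Step sizes h_i = 1, 2; slopes of the chords Δ_i = (y_(i+1) - y_i)/h_i = -7, 15/2.
  1·m_0 + 6·m_1 + 2·m_2 = 6(Δ_1 - Δ_0) = 87
Clamped end conditions give two more equations: 2h_0·m_0 + h_0·m_1 = 6(Δ_0 - p'(0)) = -36 and h_1·m_1 + 2h_1·m_2 = 6(p'(3) - Δ_1) = -51.
Solving: m_0 = -65/2, m_1 = 29, m_2 = -109/4.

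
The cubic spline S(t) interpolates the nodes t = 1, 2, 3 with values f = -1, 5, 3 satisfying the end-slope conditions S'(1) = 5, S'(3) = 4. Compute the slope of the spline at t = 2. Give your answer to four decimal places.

0.7500

Put m_i = S'' at the i-th knot. Here h = (1, 1) and Δ = (6, -2), so the interior equations h_(i-1)·m_(i-1) + 2(h_(i-1)+h_i)·m_i + h_i·m_(i+1) = 6(Δ_i − Δ_(i-1)) read
  1·m_0 + 4·m_1 + 1·m_2 = 6(Δ_1 - Δ_0) = -48
Clamped end conditions give two more equations: 2h_0·m_0 + h_0·m_1 = 6(Δ_0 - S'(1)) = 6 and h_1·m_1 + 2h_1·m_2 = 6(S'(3) - Δ_1) = 36.
Solving: m_0 = 29/2, m_1 = -23, m_2 = 59/2.
On [2, 3], S'(t) = b_1 + 2c_1·(t - 2) + 3d_1·(t - 2)² with b_1 = Δ_1 - h_1(2m_1 + m_2)/6 = 3/4, c_1 = m_1/2 = -23/2, d_1 = (m_2 - m_1)/(6h_1) = 35/4. So S'(2) = 3/4.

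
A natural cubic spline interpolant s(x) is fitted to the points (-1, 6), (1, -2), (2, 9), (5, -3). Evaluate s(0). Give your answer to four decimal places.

Put M_i = s'' at the i-th knot. Here h = (2, 1, 3) and Δ = (-4, 11, -4), so the interior equations h_(i-1)·M_(i-1) + 2(h_(i-1)+h_i)·M_i + h_i·M_(i+1) = 6(Δ_i − Δ_(i-1)) read
  2·M_0 + 6·M_1 + 1·M_2 = 6(Δ_1 - Δ_0) = 90
  1·M_1 + 8·M_2 + 3·M_3 = 6(Δ_2 - Δ_1) = -90
Natural end conditions: M_0 = M_3 = 0.
Forward elimination and back-substitution give M_0 = 0, M_1 = 810/47, M_2 = -630/47, M_3 = 0.
On [-1, 1], s(x) = 6 - 458/47·(x + 1) + 0·(x + 1)² + 135/94·(x + 1)³.
With (x + 1) = 1: s(0) = -217/94.

-2.3085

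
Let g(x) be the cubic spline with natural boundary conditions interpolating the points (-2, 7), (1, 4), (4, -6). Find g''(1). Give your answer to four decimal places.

-1.1667

Put σ_i = g'' at the i-th knot. Here h = (3, 3) and Δ = (-1, -10/3), so the interior equations h_(i-1)·σ_(i-1) + 2(h_(i-1)+h_i)·σ_i + h_i·σ_(i+1) = 6(Δ_i − Δ_(i-1)) read
  3·σ_0 + 12·σ_1 + 3·σ_2 = 6(Δ_1 - Δ_0) = -14
Natural end conditions: σ_0 = σ_2 = 0.
Solving: σ_0 = 0, σ_1 = -7/6, σ_2 = 0.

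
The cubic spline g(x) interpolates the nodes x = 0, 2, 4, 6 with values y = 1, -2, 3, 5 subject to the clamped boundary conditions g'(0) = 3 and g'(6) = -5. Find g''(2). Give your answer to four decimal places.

5.4333

Let m_i = g''(x_i). Step sizes h_i = 2, 2, 2; slopes of the chords Δ_i = (y_(i+1) - y_i)/h_i = -3/2, 5/2, 1.
  2·m_0 + 8·m_1 + 2·m_2 = 6(Δ_1 - Δ_0) = 24
  2·m_1 + 8·m_2 + 2·m_3 = 6(Δ_2 - Δ_1) = -9
Clamped end conditions give two more equations: 2h_0·m_0 + h_0·m_1 = 6(Δ_0 - g'(0)) = -27 and h_2·m_2 + 2h_2·m_3 = 6(g'(6) - Δ_2) = -36.
Hence m_0 = -142/15, m_1 = 163/30, m_2 = -4/15, m_3 = -133/15.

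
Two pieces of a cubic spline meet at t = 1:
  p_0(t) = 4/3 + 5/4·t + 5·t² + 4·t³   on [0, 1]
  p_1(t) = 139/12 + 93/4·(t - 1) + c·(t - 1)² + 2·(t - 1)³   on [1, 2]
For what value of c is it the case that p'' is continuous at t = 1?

17

p_0''(t) = 10 + 24·t, so p_0''(1) = 34. On the right, p_1''(1) = 2c, so c = 17.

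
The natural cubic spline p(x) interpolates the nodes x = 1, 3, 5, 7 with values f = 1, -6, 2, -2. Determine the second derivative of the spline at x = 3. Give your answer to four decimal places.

7.2000

Put M_i = p'' at the i-th knot. Here h = (2, 2, 2) and Δ = (-7/2, 4, -2), so the interior equations h_(i-1)·M_(i-1) + 2(h_(i-1)+h_i)·M_i + h_i·M_(i+1) = 6(Δ_i − Δ_(i-1)) read
  2·M_0 + 8·M_1 + 2·M_2 = 6(Δ_1 - Δ_0) = 45
  2·M_1 + 8·M_2 + 2·M_3 = 6(Δ_2 - Δ_1) = -36
Natural end conditions: M_0 = M_3 = 0.
Solving: M_0 = 0, M_1 = 36/5, M_2 = -63/10, M_3 = 0.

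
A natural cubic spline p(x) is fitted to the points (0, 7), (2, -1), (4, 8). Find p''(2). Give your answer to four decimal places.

Write σ_i for p''(x_i). With h_i = 2, 2 and divided differences Δ_i = -4, 9/2, the continuity of p' gives the tridiagonal system
  2·σ_0 + 8·σ_1 + 2·σ_2 = 6(Δ_1 - Δ_0) = 51
Natural end conditions: σ_0 = σ_2 = 0.
Solving the tridiagonal system: σ_0 = 0, σ_1 = 51/8, σ_2 = 0.

6.3750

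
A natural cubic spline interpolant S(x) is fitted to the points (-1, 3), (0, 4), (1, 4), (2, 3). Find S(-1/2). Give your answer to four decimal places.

3.5750

Write m_i for S''(x_i). With h_i = 1, 1, 1 and divided differences Δ_i = 1, 0, -1, the continuity of S' gives the tridiagonal system
  1·m_0 + 4·m_1 + 1·m_2 = 6(Δ_1 - Δ_0) = -6
  1·m_1 + 4·m_2 + 1·m_3 = 6(Δ_2 - Δ_1) = -6
Natural end conditions: m_0 = m_3 = 0.
Solving: m_0 = 0, m_1 = -6/5, m_2 = -6/5, m_3 = 0.
On [-1, 0], S(x) = 3 + 6/5·(x + 1) + 0·(x + 1)² - 1/5·(x + 1)³.
With (x + 1) = 1/2: S(-1/2) = 143/40.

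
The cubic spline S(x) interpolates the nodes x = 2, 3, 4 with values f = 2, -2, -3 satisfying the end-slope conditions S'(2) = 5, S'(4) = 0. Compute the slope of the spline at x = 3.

-5

Write m_i for S''(x_i). With h_i = 1, 1 and divided differences Δ_i = -4, -1, the continuity of S' gives the tridiagonal system
  1·m_0 + 4·m_1 + 1·m_2 = 6(Δ_1 - Δ_0) = 18
Clamped end conditions give two more equations: 2h_0·m_0 + h_0·m_1 = 6(Δ_0 - S'(2)) = -54 and h_1·m_1 + 2h_1·m_2 = 6(S'(4) - Δ_1) = 6.
Forward elimination and back-substitution give m_0 = -34, m_1 = 14, m_2 = -4.
On [3, 4], S'(x) = b_1 + 2c_1·(x - 3) + 3d_1·(x - 3)² with b_1 = Δ_1 - h_1(2m_1 + m_2)/6 = -5, c_1 = m_1/2 = 7, d_1 = (m_2 - m_1)/(6h_1) = -3. So S'(3) = -5.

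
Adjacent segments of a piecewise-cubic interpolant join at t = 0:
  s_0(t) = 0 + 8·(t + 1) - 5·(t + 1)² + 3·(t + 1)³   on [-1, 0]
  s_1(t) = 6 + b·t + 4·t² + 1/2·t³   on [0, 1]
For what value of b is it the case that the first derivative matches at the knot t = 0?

s_0'(t) = 8 - 10·(t + 1) + 9·(t + 1)², so s_0'(0) = 7. On the right, s_1'(0) = b, so b = 7.

7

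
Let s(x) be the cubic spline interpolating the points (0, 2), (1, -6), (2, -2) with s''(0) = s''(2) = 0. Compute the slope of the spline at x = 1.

With M_i denoting the second derivative at x_i, h_i = 1, 1, and Δ_i = (y_(i+1) − y_i)/h_i = -8, 4:
  1·M_0 + 4·M_1 + 1·M_2 = 6(Δ_1 - Δ_0) = 72
Natural end conditions: M_0 = M_2 = 0.
Solving the tridiagonal system: M_0 = 0, M_1 = 18, M_2 = 0.
On [1, 2], s'(x) = b_1 + 2c_1·(x - 1) + 3d_1·(x - 1)² with b_1 = Δ_1 - h_1(2M_1 + M_2)/6 = -2, c_1 = M_1/2 = 9, d_1 = (M_2 - M_1)/(6h_1) = -3. So s'(1) = -2.

-2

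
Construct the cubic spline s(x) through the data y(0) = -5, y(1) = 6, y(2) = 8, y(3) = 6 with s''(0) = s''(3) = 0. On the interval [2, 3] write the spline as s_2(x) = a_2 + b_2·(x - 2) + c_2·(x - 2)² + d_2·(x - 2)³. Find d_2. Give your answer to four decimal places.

0.4667

Put m_i = s'' at the i-th knot. Here h = (1, 1, 1) and Δ = (11, 2, -2), so the interior equations h_(i-1)·m_(i-1) + 2(h_(i-1)+h_i)·m_i + h_i·m_(i+1) = 6(Δ_i − Δ_(i-1)) read
  1·m_0 + 4·m_1 + 1·m_2 = 6(Δ_1 - Δ_0) = -54
  1·m_1 + 4·m_2 + 1·m_3 = 6(Δ_2 - Δ_1) = -24
Natural end conditions: m_0 = m_3 = 0.
Forward elimination and back-substitution give m_0 = 0, m_1 = -64/5, m_2 = -14/5, m_3 = 0.
On [2, 3], with s_2(x) = a_2 + b_2·(x - 2) + c_2·(x - 2)² + d_2·(x - 2)³: c_2 = m_2/2 = -7/5, d_2 = (m_3 - m_2)/(6h_2) = 7/15, b_2 = Δ_2 - h_2(2m_2 + m_3)/6 = -16/15.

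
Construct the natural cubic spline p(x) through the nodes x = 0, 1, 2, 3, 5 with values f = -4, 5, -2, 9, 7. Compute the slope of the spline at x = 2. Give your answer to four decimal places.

Write m_i for p''(x_i). With h_i = 1, 1, 1, 2 and divided differences Δ_i = 9, -7, 11, -1, the continuity of p' gives the tridiagonal system
  1·m_0 + 4·m_1 + 1·m_2 = 6(Δ_1 - Δ_0) = -96
  1·m_1 + 4·m_2 + 1·m_3 = 6(Δ_2 - Δ_1) = 108
  1·m_2 + 6·m_3 + 2·m_4 = 6(Δ_3 - Δ_2) = -72
Natural end conditions: m_0 = m_4 = 0.
Solving: m_0 = 0, m_1 = -1464/43, m_2 = 1728/43, m_3 = -804/43, m_4 = 0.
On [2, 3], p'(x) = b_2 + 2c_2·(x - 2) + 3d_2·(x - 2)² with b_2 = Δ_2 - h_2(2m_2 + m_3)/6 = 31/43, c_2 = m_2/2 = 864/43, d_2 = (m_3 - m_2)/(6h_2) = -422/43. So p'(2) = 31/43.

0.7209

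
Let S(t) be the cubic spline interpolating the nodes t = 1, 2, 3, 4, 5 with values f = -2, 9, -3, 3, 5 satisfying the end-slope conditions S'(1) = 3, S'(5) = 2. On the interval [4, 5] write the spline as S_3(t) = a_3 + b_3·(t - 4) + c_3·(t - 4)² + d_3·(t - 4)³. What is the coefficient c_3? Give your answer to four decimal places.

-10.1429

Put M_i = S'' at the i-th knot. Here h = (1, 1, 1, 1) and Δ = (11, -12, 6, 2), so the interior equations h_(i-1)·M_(i-1) + 2(h_(i-1)+h_i)·M_i + h_i·M_(i+1) = 6(Δ_i − Δ_(i-1)) read
  1·M_0 + 4·M_1 + 1·M_2 = 6(Δ_1 - Δ_0) = -138
  1·M_1 + 4·M_2 + 1·M_3 = 6(Δ_2 - Δ_1) = 108
  1·M_2 + 4·M_3 + 1·M_4 = 6(Δ_3 - Δ_2) = -24
Clamped end conditions give two more equations: 2h_0·M_0 + h_0·M_1 = 6(Δ_0 - S'(1)) = 48 and h_3·M_3 + 2h_3·M_4 = 6(S'(5) - Δ_3) = 0.
Solving the tridiagonal system: M_0 = 377/7, M_1 = -418/7, M_2 = 47, M_3 = -142/7, M_4 = 71/7.
On [4, 5], with S_3(t) = a_3 + b_3·(t - 4) + c_3·(t - 4)² + d_3·(t - 4)³: c_3 = M_3/2 = -71/7, d_3 = (M_4 - M_3)/(6h_3) = 71/14, b_3 = Δ_3 - h_3(2M_3 + M_4)/6 = 99/14.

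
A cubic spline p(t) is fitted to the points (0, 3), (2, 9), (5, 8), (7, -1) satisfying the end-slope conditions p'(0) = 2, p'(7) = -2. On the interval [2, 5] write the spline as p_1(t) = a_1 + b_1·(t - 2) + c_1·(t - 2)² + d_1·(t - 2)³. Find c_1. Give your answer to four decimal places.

-0.7604

Let σ_i = p''(x_i). Step sizes h_i = 2, 3, 2; slopes of the chords Δ_i = (y_(i+1) - y_i)/h_i = 3, -1/3, -9/2.
  2·σ_0 + 10·σ_1 + 3·σ_2 = 6(Δ_1 - Δ_0) = -20
  3·σ_1 + 10·σ_2 + 2·σ_3 = 6(Δ_2 - Δ_1) = -25
Clamped end conditions give two more equations: 2h_0·σ_0 + h_0·σ_1 = 6(Δ_0 - p'(0)) = 6 and h_2·σ_2 + 2h_2·σ_3 = 6(p'(7) - Δ_2) = 15.
Solving the tridiagonal system: σ_0 = 217/96, σ_1 = -73/48, σ_2 = -149/48, σ_3 = 509/96.
On [2, 5], with p_1(t) = a_1 + b_1·(t - 2) + c_1·(t - 2)² + d_1·(t - 2)³: c_1 = σ_1/2 = -73/96, d_1 = (σ_2 - σ_1)/(6h_1) = -19/216, b_1 = Δ_1 - h_1(2σ_1 + σ_2)/6 = 263/96.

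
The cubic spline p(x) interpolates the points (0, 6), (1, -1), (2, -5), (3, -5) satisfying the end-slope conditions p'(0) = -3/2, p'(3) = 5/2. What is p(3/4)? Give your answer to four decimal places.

With m_i denoting the second derivative at x_i, h_i = 1, 1, 1, and Δ_i = (y_(i+1) − y_i)/h_i = -7, -4, 0:
  1·m_0 + 4·m_1 + 1·m_2 = 6(Δ_1 - Δ_0) = 18
  1·m_1 + 4·m_2 + 1·m_3 = 6(Δ_2 - Δ_1) = 24
Clamped end conditions give two more equations: 2h_0·m_0 + h_0·m_1 = 6(Δ_0 - p'(0)) = -33 and h_2·m_2 + 2h_2·m_3 = 6(p'(3) - Δ_2) = 15.
Forward elimination and back-substitution give m_0 = -317/15, m_1 = 139/15, m_2 = 31/15, m_3 = 97/15.
On [0, 1], p(x) = 6 - 3/2·x - 317/30·x² + 76/15·x³.
With x = 3/4: p(3/4) = 171/160.

1.0688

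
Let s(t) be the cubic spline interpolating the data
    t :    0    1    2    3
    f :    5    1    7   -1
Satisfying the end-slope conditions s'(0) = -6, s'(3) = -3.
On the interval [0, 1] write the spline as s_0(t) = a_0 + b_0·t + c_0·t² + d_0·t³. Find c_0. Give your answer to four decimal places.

With M_i denoting the second derivative at x_i, h_i = 1, 1, 1, and Δ_i = (y_(i+1) − y_i)/h_i = -4, 6, -8:
  1·M_0 + 4·M_1 + 1·M_2 = 6(Δ_1 - Δ_0) = 60
  1·M_1 + 4·M_2 + 1·M_3 = 6(Δ_2 - Δ_1) = -84
Clamped end conditions give two more equations: 2h_0·M_0 + h_0·M_1 = 6(Δ_0 - s'(0)) = 12 and h_2·M_2 + 2h_2·M_3 = 6(s'(3) - Δ_2) = 30.
Solving: M_0 = -34/5, M_1 = 128/5, M_2 = -178/5, M_3 = 164/5.
On [0, 1], with s_0(t) = a_0 + b_0·t + c_0·t² + d_0·t³: c_0 = M_0/2 = -17/5, d_0 = (M_1 - M_0)/(6h_0) = 27/5, b_0 = Δ_0 - h_0(2M_0 + M_1)/6 = -6.

-3.4000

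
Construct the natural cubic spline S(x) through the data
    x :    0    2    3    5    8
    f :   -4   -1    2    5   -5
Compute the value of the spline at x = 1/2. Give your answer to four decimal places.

-3.5069

With σ_i denoting the second derivative at x_i, h_i = 2, 1, 2, 3, and Δ_i = (y_(i+1) − y_i)/h_i = 3/2, 3, 3/2, -10/3:
  2·σ_0 + 6·σ_1 + 1·σ_2 = 6(Δ_1 - Δ_0) = 9
  1·σ_1 + 6·σ_2 + 2·σ_3 = 6(Δ_2 - Δ_1) = -9
  2·σ_2 + 10·σ_3 + 3·σ_4 = 6(Δ_3 - Δ_2) = -29
Natural end conditions: σ_0 = σ_4 = 0.
Solving: σ_0 = 0, σ_1 = 268/163, σ_2 = -141/163, σ_3 = -889/326, σ_4 = 0.
On [0, 2], S(x) = -4 + 931/978·x + 0·x² + 67/489·x³.
With x = 1/2: S(1/2) = -4573/1304.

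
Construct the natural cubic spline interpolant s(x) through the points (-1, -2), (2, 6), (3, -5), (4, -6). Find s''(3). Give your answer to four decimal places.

18.1290

Let M_i = s''(x_i). Step sizes h_i = 3, 1, 1; slopes of the chords Δ_i = (y_(i+1) - y_i)/h_i = 8/3, -11, -1.
  3·M_0 + 8·M_1 + 1·M_2 = 6(Δ_1 - Δ_0) = -82
  1·M_1 + 4·M_2 + 1·M_3 = 6(Δ_2 - Δ_1) = 60
Natural end conditions: M_0 = M_3 = 0.
Solving: M_0 = 0, M_1 = -388/31, M_2 = 562/31, M_3 = 0.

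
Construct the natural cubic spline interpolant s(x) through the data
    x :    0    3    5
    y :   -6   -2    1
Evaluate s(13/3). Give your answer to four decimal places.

-0.0198

Put σ_i = s'' at the i-th knot. Here h = (3, 2) and Δ = (4/3, 3/2), so the interior equations h_(i-1)·σ_(i-1) + 2(h_(i-1)+h_i)·σ_i + h_i·σ_(i+1) = 6(Δ_i − Δ_(i-1)) read
  3·σ_0 + 10·σ_1 + 2·σ_2 = 6(Δ_1 - Δ_0) = 1
Natural end conditions: σ_0 = σ_2 = 0.
Hence σ_0 = 0, σ_1 = 1/10, σ_2 = 0.
On [3, 5], s(x) = -2 + 43/30·(x - 3) + 1/20·(x - 3)² - 1/120·(x - 3)³.
With (x - 3) = 4/3: s(13/3) = -8/405.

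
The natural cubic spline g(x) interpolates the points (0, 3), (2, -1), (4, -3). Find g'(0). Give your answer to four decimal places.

Put m_i = g'' at the i-th knot. Here h = (2, 2) and Δ = (-2, -1), so the interior equations h_(i-1)·m_(i-1) + 2(h_(i-1)+h_i)·m_i + h_i·m_(i+1) = 6(Δ_i − Δ_(i-1)) read
  2·m_0 + 8·m_1 + 2·m_2 = 6(Δ_1 - Δ_0) = 6
Natural end conditions: m_0 = m_2 = 0.
Forward elimination and back-substitution give m_0 = 0, m_1 = 3/4, m_2 = 0.
On [0, 2], g'(x) = b_0 + 2c_0·x + 3d_0·x² with b_0 = Δ_0 - h_0(2m_0 + m_1)/6 = -9/4, c_0 = m_0/2 = 0, d_0 = (m_1 - m_0)/(6h_0) = 1/16. So g'(0) = -9/4.

-2.2500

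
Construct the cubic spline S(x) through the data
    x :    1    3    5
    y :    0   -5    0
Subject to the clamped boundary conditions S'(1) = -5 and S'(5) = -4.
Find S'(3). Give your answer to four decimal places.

Let σ_i = S''(x_i). Step sizes h_i = 2, 2; slopes of the chords Δ_i = (y_(i+1) - y_i)/h_i = -5/2, 5/2.
  2·σ_0 + 8·σ_1 + 2·σ_2 = 6(Δ_1 - Δ_0) = 30
Clamped end conditions give two more equations: 2h_0·σ_0 + h_0·σ_1 = 6(Δ_0 - S'(1)) = 15 and h_1·σ_1 + 2h_1·σ_2 = 6(S'(5) - Δ_1) = -39.
Solving: σ_0 = 1/4, σ_1 = 7, σ_2 = -53/4.
On [3, 5], S'(x) = b_1 + 2c_1·(x - 3) + 3d_1·(x - 3)² with b_1 = Δ_1 - h_1(2σ_1 + σ_2)/6 = 9/4, c_1 = σ_1/2 = 7/2, d_1 = (σ_2 - σ_1)/(6h_1) = -27/16. So S'(3) = 9/4.

2.2500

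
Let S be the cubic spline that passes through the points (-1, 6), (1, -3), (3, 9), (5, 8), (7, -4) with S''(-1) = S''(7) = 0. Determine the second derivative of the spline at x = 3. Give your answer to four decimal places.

With σ_i denoting the second derivative at x_i, h_i = 2, 2, 2, 2, and Δ_i = (y_(i+1) − y_i)/h_i = -9/2, 6, -1/2, -6:
  2·σ_0 + 8·σ_1 + 2·σ_2 = 6(Δ_1 - Δ_0) = 63
  2·σ_1 + 8·σ_2 + 2·σ_3 = 6(Δ_2 - Δ_1) = -39
  2·σ_2 + 8·σ_3 + 2·σ_4 = 6(Δ_3 - Δ_2) = -33
Natural end conditions: σ_0 = σ_4 = 0.
Forward elimination and back-substitution give σ_0 = 0, σ_1 = 267/28, σ_2 = -93/14, σ_3 = -69/28, σ_4 = 0.

-6.6429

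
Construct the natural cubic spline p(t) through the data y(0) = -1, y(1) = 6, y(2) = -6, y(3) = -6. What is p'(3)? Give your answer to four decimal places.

With σ_i denoting the second derivative at x_i, h_i = 1, 1, 1, and Δ_i = (y_(i+1) − y_i)/h_i = 7, -12, 0:
  1·σ_0 + 4·σ_1 + 1·σ_2 = 6(Δ_1 - Δ_0) = -114
  1·σ_1 + 4·σ_2 + 1·σ_3 = 6(Δ_2 - Δ_1) = 72
Natural end conditions: σ_0 = σ_3 = 0.
Solving the tridiagonal system: σ_0 = 0, σ_1 = -176/5, σ_2 = 134/5, σ_3 = 0.
On [2, 3], p'(t) = b_2 + 2c_2·(t - 2) + 3d_2·(t - 2)² with b_2 = Δ_2 - h_2(2σ_2 + σ_3)/6 = -134/15, c_2 = σ_2/2 = 67/5, d_2 = (σ_3 - σ_2)/(6h_2) = -67/15. So p'(3) = 67/15.

4.4667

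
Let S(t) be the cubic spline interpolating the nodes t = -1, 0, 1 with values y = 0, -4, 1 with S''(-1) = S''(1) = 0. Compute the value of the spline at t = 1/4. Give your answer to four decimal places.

Put M_i = S'' at the i-th knot. Here h = (1, 1) and Δ = (-4, 5), so the interior equations h_(i-1)·M_(i-1) + 2(h_(i-1)+h_i)·M_i + h_i·M_(i+1) = 6(Δ_i − Δ_(i-1)) read
  1·M_0 + 4·M_1 + 1·M_2 = 6(Δ_1 - Δ_0) = 54
Natural end conditions: M_0 = M_2 = 0.
Hence M_0 = 0, M_1 = 27/2, M_2 = 0.
On [0, 1], S(t) = -4 + 1/2·t + 27/4·t² - 9/4·t³.
With t = 1/4: S(1/4) = -893/256.

-3.4883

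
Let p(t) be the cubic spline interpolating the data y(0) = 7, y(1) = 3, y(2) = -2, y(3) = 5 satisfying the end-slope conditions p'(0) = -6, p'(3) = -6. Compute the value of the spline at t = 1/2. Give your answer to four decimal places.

5.0500

Put σ_i = p'' at the i-th knot. Here h = (1, 1, 1) and Δ = (-4, -5, 7), so the interior equations h_(i-1)·σ_(i-1) + 2(h_(i-1)+h_i)·σ_i + h_i·σ_(i+1) = 6(Δ_i − Δ_(i-1)) read
  1·σ_0 + 4·σ_1 + 1·σ_2 = 6(Δ_1 - Δ_0) = -6
  1·σ_1 + 4·σ_2 + 1·σ_3 = 6(Δ_2 - Δ_1) = 72
Clamped end conditions give two more equations: 2h_0·σ_0 + h_0·σ_1 = 6(Δ_0 - p'(0)) = 12 and h_2·σ_2 + 2h_2·σ_3 = 6(p'(3) - Δ_2) = -78.
Hence σ_0 = 64/5, σ_1 = -68/5, σ_2 = 178/5, σ_3 = -284/5.
On [0, 1], p(t) = 7 - 6·t + 32/5·t² - 22/5·t³.
With t = 1/2: p(1/2) = 101/20.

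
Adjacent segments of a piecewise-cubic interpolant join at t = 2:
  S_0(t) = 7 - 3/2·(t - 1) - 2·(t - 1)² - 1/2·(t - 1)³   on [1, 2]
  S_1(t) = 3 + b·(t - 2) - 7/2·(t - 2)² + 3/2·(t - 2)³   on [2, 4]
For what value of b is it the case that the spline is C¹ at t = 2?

-7

S_0'(t) = -3/2 - 4·(t - 1) - 3/2·(t - 1)², so S_0'(2) = -7. On the right, S_1'(2) = b, so b = -7.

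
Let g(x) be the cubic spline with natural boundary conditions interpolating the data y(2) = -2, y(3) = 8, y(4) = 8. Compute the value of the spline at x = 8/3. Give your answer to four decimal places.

With m_i denoting the second derivative at x_i, h_i = 1, 1, and Δ_i = (y_(i+1) − y_i)/h_i = 10, 0:
  1·m_0 + 4·m_1 + 1·m_2 = 6(Δ_1 - Δ_0) = -60
Natural end conditions: m_0 = m_2 = 0.
Solving the tridiagonal system: m_0 = 0, m_1 = -15, m_2 = 0.
On [2, 3], g(x) = -2 + 25/2·(x - 2) + 0·(x - 2)² - 5/2·(x - 2)³.
With (x - 2) = 2/3: g(8/3) = 151/27.

5.5926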